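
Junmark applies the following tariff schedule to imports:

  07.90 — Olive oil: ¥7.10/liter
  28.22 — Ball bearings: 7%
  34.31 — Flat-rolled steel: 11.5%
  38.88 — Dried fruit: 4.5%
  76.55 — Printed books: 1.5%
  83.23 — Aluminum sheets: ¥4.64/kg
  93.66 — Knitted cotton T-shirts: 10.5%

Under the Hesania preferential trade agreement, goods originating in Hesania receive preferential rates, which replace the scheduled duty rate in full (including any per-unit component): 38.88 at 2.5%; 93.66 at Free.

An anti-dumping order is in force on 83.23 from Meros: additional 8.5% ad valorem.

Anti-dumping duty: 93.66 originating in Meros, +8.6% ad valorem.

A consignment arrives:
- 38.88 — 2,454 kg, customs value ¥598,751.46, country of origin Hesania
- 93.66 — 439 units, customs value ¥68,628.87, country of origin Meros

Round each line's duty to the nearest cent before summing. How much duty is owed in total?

Line 1 (38.88, Hesania, 2,454 kg, ¥598,751.46):
Base rate for 38.88 is 4.5%.
Origin Hesania qualifies under the Junmark–Hesania agreement and 38.88 is covered: preferential rate 2.5% applies instead.
Duty = ¥598,751.46 × 2.5% = ¥14,968.79.
Line 2 (93.66, Meros, 439 units, ¥68,628.87):
Base rate for 93.66 is 10.5%.
93.66 has an FTA preferential rate, but origin Meros is not Hesania; base rate stands.
Additional duty on 93.66 from Meros: +8.6%. Applied ad valorem rate: 10.5% + 8.6% = 19.1%.
Duty = ¥68,628.87 × 19.1% = ¥13,108.11.
Total = ¥14,968.79 + ¥13,108.11 = ¥28,076.90.

¥28,076.90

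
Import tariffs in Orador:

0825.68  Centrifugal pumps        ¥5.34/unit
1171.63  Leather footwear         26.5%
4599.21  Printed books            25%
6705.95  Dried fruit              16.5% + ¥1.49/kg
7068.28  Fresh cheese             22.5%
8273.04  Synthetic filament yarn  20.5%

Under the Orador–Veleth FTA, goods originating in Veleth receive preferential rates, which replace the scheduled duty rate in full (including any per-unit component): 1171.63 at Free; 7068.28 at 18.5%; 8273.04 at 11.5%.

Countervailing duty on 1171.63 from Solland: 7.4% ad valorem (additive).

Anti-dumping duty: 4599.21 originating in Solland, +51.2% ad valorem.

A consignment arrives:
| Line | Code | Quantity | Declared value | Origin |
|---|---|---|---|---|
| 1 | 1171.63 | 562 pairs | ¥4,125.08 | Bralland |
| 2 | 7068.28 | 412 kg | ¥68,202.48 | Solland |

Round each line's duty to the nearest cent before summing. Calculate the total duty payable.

Line 1 (1171.63, Bralland, 562 pairs, ¥4,125.08):
Base rate for 1171.63 is 26.5%.
1171.63 has an FTA preferential rate, but origin Bralland is not Veleth; base rate stands.
The additional-duty order on 1171.63 targets Solland, not Bralland; it does not apply.
Duty = ¥4,125.08 × 26.5% = ¥1,093.15.
Line 2 (7068.28, Solland, 412 kg, ¥68,202.48):
Base rate for 7068.28 is 22.5%.
7068.28 has an FTA preferential rate, but origin Solland is not Veleth; base rate stands.
Duty = ¥68,202.48 × 22.5% = ¥15,345.56.
Total = ¥1,093.15 + ¥15,345.56 = ¥16,438.71.

¥16,438.71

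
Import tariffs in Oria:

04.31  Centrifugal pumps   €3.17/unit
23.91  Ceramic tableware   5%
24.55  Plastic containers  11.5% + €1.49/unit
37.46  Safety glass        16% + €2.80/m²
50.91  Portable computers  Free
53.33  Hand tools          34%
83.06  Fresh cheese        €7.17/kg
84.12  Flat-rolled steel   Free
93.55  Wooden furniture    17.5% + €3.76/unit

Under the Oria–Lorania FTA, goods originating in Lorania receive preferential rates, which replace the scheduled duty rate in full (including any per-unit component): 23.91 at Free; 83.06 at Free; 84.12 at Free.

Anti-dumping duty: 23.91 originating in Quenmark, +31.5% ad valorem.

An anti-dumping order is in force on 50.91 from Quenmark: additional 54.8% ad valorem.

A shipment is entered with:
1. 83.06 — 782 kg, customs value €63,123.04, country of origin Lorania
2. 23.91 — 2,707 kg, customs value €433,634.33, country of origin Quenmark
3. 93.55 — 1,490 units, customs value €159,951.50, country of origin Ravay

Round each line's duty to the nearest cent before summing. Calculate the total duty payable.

€191,870.44

Line 1 (83.06, Lorania, 782 kg, €63,123.04):
Base rate for 83.06 is €7.17/kg.
Origin Lorania qualifies under the Oria–Lorania agreement and 83.06 is covered: preferential rate Free applies instead.
Duty = €63,123.04 × 0% = €0.00.
Line 2 (23.91, Quenmark, 2,707 kg, €433,634.33):
Base rate for 23.91 is 5%.
23.91 has an FTA preferential rate, but origin Quenmark is not Lorania; base rate stands.
Additional duty on 23.91 from Quenmark: +31.5%. Applied ad valorem rate: 5% + 31.5% = 36.5%.
Duty = €433,634.33 × 36.5% = €158,276.53.
Line 3 (93.55, Ravay, 1,490 units, €159,951.50):
Base rate for 93.55 is 17.5% + €3.76/unit.
Duty = €159,951.50 × 17.5% + 1,490 × €3.76 = €33,593.91.
Total = €0.00 + €158,276.53 + €33,593.91 = €191,870.44.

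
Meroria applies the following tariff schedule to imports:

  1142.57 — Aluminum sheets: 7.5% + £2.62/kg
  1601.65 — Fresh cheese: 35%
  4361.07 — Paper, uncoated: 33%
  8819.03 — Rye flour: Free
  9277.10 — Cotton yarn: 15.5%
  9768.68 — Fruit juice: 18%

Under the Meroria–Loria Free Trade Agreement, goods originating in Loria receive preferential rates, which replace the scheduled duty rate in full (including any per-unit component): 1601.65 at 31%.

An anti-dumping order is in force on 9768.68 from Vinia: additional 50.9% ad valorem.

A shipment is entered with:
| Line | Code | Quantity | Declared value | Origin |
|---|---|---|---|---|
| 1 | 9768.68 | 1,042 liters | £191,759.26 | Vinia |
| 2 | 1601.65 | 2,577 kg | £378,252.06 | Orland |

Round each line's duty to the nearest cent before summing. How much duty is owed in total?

Line 1 (9768.68, Vinia, 1,042 liters, £191,759.26):
Base rate for 9768.68 is 18%.
Additional duty on 9768.68 from Vinia: +50.9%. Applied ad valorem rate: 18% + 50.9% = 68.9%.
Duty = £191,759.26 × 68.9% = £132,122.13.
Line 2 (1601.65, Orland, 2,577 kg, £378,252.06):
Base rate for 1601.65 is 35%.
1601.65 has an FTA preferential rate, but origin Orland is not Loria; base rate stands.
Duty = £378,252.06 × 35% = £132,388.22.
Total = £132,122.13 + £132,388.22 = £264,510.35.

£264,510.35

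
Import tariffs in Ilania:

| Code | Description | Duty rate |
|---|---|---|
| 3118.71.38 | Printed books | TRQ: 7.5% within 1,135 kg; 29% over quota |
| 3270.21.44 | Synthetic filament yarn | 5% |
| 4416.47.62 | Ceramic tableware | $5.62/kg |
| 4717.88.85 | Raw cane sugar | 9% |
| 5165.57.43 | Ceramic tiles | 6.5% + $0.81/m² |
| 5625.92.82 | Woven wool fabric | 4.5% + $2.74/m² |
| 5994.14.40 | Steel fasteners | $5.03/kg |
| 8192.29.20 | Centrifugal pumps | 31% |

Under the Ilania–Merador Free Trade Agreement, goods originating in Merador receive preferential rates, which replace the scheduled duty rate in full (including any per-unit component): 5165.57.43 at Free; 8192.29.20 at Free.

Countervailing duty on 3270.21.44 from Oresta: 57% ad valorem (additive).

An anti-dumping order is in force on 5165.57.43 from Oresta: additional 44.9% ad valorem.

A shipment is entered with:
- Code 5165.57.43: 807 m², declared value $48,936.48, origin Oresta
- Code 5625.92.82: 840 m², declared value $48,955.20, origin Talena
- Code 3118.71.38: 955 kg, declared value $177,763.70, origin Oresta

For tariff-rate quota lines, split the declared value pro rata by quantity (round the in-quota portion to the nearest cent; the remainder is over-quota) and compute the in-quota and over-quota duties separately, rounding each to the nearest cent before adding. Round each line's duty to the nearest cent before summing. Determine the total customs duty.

Line 1 (5165.57.43, Oresta, 807 m², $48,936.48):
Base rate for 5165.57.43 is 6.5% + $0.81/m².
5165.57.43 has an FTA preferential rate, but origin Oresta is not Merador; base rate stands.
Additional duty on 5165.57.43 from Oresta: +44.9%. Applied ad valorem rate: 6.5% + 44.9% = 51.4%.
Duty = $48,936.48 × 51.4% + 807 × $0.81 = $25,807.02.
Line 2 (5625.92.82, Talena, 840 m², $48,955.20):
Base rate for 5625.92.82 is 4.5% + $2.74/m².
Duty = $48,955.20 × 4.5% + 840 × $2.74 = $4,504.58.
Line 3 (3118.71.38, Oresta, 955 kg, $177,763.70):
Code 3118.71.38 is under a tariff-rate quota (threshold 1,135 kg). Quantity 955 kg is within the quota, so the in-quota rate 7.5% applies to the full value.
Duty = $177,763.70 × 7.5% = $13,332.28.
Total = $25,807.02 + $4,504.58 + $13,332.28 = $43,643.88.

$43,643.88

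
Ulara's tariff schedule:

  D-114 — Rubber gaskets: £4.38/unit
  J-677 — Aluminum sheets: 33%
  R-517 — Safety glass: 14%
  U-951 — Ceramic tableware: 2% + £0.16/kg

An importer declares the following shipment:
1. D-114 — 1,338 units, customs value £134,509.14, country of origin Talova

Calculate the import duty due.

Line 1 (D-114, Talova, 1,338 units, £134,509.14):
Base rate for D-114 is £4.38/unit.
Duty = 1,338 × £4.38 = £5,860.44.

£5,860.44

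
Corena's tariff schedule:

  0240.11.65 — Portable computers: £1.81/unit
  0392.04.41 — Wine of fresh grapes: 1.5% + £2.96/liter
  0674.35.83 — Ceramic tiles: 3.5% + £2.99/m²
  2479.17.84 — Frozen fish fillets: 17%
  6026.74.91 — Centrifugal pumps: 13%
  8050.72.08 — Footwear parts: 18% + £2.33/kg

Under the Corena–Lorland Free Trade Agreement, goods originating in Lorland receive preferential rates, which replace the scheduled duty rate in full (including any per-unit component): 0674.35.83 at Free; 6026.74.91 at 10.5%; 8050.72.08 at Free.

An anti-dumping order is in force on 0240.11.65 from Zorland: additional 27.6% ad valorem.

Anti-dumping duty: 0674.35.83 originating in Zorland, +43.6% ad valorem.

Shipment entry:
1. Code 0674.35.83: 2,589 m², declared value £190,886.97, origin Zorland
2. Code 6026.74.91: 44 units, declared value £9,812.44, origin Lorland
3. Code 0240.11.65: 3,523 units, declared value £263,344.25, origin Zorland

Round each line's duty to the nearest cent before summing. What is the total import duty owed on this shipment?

Line 1 (0674.35.83, Zorland, 2,589 m², £190,886.97):
Base rate for 0674.35.83 is 3.5% + £2.99/m².
0674.35.83 has an FTA preferential rate, but origin Zorland is not Lorland; base rate stands.
Additional duty on 0674.35.83 from Zorland: +43.6%. Applied ad valorem rate: 3.5% + 43.6% = 47.1%.
Duty = £190,886.97 × 47.1% + 2,589 × £2.99 = £97,648.87.
Line 2 (6026.74.91, Lorland, 44 units, £9,812.44):
Base rate for 6026.74.91 is 13%.
Origin Lorland qualifies under the Corena–Lorland agreement and 6026.74.91 is covered: preferential rate 10.5% applies instead.
Duty = £9,812.44 × 10.5% = £1,030.31.
Line 3 (0240.11.65, Zorland, 3,523 units, £263,344.25):
Base rate for 0240.11.65 is £1.81/unit.
Additional duty on 0240.11.65 from Zorland: +27.6% ad valorem. Applied ad valorem rate = 27.6%.
Duty = £263,344.25 × 27.6% + 3,523 × £1.81 = £79,059.64.
Total = £97,648.87 + £1,030.31 + £79,059.64 = £177,738.82.

£177,738.82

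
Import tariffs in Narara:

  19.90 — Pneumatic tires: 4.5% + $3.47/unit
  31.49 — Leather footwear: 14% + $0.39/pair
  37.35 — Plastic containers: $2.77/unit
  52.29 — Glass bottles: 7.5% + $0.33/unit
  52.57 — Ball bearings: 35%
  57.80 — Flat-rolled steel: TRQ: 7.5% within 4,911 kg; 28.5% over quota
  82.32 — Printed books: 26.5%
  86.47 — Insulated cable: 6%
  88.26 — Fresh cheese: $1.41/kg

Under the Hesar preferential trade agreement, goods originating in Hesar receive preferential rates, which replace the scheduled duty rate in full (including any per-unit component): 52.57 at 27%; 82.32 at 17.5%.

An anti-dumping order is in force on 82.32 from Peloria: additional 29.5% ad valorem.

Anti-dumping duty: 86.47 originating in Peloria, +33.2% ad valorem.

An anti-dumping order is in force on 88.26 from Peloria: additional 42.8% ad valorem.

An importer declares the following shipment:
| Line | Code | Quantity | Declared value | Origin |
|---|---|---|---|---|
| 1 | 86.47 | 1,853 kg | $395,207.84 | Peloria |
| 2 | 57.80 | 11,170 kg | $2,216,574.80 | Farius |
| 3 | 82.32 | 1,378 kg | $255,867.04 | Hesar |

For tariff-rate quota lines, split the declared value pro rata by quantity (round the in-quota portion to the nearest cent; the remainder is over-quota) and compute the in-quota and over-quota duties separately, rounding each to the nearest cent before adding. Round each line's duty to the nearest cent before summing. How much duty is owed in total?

$626,768.86

Line 1 (86.47, Peloria, 1,853 kg, $395,207.84):
Base rate for 86.47 is 6%.
Additional duty on 86.47 from Peloria: +33.2%. Applied ad valorem rate: 6% + 33.2% = 39.2%.
Duty = $395,207.84 × 39.2% = $154,921.47.
Line 2 (57.80, Farius, 11,170 kg, $2,216,574.80):
Code 57.80 is under a tariff-rate quota (threshold 4,911 kg). In-quota: 4,911 kg at 7.5%; over-quota: 6,259 kg at 28.5%.
Pro-rata value split: in-quota = $2,216,574.80 × 4,911/11,170 = $974,538.84; over-quota = $2,216,574.80 − $974,538.84 = $1,242,035.96.
In-quota duty = $974,538.84 × 7.5% = $73,090.41. Over-quota duty = $1,242,035.96 × 28.5% = $353,980.25.
Line duty = $73,090.41 + $353,980.25 = $427,070.66.
Line 3 (82.32, Hesar, 1,378 kg, $255,867.04):
Base rate for 82.32 is 26.5%.
Origin Hesar qualifies under the Narara–Hesar agreement and 82.32 is covered: preferential rate 17.5% applies instead.
The additional-duty order on 82.32 targets Peloria, not Hesar; it does not apply.
Duty = $255,867.04 × 17.5% = $44,776.73.
Total = $154,921.47 + $427,070.66 + $44,776.73 = $626,768.86.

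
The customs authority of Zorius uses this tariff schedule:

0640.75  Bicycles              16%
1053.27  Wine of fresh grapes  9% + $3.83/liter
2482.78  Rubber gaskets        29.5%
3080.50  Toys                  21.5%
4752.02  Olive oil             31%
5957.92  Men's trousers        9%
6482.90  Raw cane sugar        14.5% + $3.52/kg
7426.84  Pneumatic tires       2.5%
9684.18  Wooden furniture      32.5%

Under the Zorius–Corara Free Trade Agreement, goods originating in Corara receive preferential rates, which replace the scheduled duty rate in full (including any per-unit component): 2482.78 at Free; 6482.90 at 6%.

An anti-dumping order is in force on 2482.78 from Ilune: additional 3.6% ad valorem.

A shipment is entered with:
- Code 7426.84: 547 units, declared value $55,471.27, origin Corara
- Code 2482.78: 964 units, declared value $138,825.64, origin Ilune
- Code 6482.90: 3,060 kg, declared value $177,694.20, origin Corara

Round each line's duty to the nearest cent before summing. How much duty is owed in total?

Line 1 (7426.84, Corara, 547 units, $55,471.27):
Base rate for 7426.84 is 2.5%.
Origin Corara is the FTA partner but 7426.84 is not on the preference list; base rate stands.
Duty = $55,471.27 × 2.5% = $1,386.78.
Line 2 (2482.78, Ilune, 964 units, $138,825.64):
Base rate for 2482.78 is 29.5%.
2482.78 has an FTA preferential rate, but origin Ilune is not Corara; base rate stands.
Additional duty on 2482.78 from Ilune: +3.6%. Applied ad valorem rate: 29.5% + 3.6% = 33.1%.
Duty = $138,825.64 × 33.1% = $45,951.29.
Line 3 (6482.90, Corara, 3,060 kg, $177,694.20):
Base rate for 6482.90 is 14.5% + $3.52/kg.
Origin Corara qualifies under the Zorius–Corara agreement and 6482.90 is covered: preferential rate 6% applies instead.
Duty = $177,694.20 × 6% = $10,661.65.
Total = $1,386.78 + $45,951.29 + $10,661.65 = $57,999.72.

$57,999.72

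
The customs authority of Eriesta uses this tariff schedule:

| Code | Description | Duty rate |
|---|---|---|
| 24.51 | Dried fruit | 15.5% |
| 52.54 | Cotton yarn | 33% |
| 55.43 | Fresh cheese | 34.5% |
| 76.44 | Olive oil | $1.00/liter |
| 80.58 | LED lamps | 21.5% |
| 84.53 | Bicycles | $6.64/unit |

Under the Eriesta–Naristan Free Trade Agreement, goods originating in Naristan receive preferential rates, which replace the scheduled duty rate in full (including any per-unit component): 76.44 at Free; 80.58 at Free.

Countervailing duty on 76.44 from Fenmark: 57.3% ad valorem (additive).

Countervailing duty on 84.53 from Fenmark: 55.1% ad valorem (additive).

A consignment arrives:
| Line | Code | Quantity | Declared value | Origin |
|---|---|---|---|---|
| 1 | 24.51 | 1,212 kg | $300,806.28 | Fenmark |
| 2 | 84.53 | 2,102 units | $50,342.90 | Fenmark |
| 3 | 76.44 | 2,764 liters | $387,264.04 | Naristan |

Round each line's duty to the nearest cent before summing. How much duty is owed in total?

Line 1 (24.51, Fenmark, 1,212 kg, $300,806.28):
Base rate for 24.51 is 15.5%.
Duty = $300,806.28 × 15.5% = $46,624.97.
Line 2 (84.53, Fenmark, 2,102 units, $50,342.90):
Base rate for 84.53 is $6.64/unit.
Additional duty on 84.53 from Fenmark: +55.1% ad valorem. Applied ad valorem rate = 55.1%.
Duty = $50,342.90 × 55.1% + 2,102 × $6.64 = $41,696.22.
Line 3 (76.44, Naristan, 2,764 liters, $387,264.04):
Base rate for 76.44 is $1.00/liter.
Origin Naristan qualifies under the Eriesta–Naristan agreement and 76.44 is covered: preferential rate Free applies instead.
The additional-duty order on 76.44 targets Fenmark, not Naristan; it does not apply.
Duty = $387,264.04 × 0% = $0.00.
Total = $46,624.97 + $41,696.22 + $0.00 = $88,321.19.

$88,321.19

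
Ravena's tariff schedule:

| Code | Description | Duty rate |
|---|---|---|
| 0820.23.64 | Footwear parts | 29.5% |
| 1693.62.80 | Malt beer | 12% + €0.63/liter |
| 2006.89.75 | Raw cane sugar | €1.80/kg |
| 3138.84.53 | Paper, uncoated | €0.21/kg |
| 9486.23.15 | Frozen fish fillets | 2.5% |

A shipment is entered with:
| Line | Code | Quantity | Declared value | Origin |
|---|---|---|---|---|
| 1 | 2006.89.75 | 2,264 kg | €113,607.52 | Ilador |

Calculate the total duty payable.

€4,075.20

Line 1 (2006.89.75, Ilador, 2,264 kg, €113,607.52):
Base rate for 2006.89.75 is €1.80/kg.
Duty = 2,264 × €1.80 = €4,075.20.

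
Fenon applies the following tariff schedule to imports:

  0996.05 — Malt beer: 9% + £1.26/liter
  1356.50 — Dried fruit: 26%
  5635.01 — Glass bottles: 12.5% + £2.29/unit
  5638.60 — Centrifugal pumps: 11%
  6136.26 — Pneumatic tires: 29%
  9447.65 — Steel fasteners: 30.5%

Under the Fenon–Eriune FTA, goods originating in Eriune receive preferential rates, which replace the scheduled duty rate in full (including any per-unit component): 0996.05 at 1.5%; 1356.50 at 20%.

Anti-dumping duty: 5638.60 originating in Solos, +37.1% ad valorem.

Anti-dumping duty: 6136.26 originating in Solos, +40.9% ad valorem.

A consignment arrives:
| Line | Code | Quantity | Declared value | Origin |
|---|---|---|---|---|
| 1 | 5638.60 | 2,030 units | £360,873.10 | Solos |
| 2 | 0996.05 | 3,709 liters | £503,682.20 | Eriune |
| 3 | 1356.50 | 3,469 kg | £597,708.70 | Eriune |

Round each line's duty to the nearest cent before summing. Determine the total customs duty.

£300,676.93

Line 1 (5638.60, Solos, 2,030 units, £360,873.10):
Base rate for 5638.60 is 11%.
Additional duty on 5638.60 from Solos: +37.1%. Applied ad valorem rate: 11% + 37.1% = 48.1%.
Duty = £360,873.10 × 48.1% = £173,579.96.
Line 2 (0996.05, Eriune, 3,709 liters, £503,682.20):
Base rate for 0996.05 is 9% + £1.26/liter.
Origin Eriune qualifies under the Fenon–Eriune agreement and 0996.05 is covered: preferential rate 1.5% applies instead.
Duty = £503,682.20 × 1.5% = £7,555.23.
Line 3 (1356.50, Eriune, 3,469 kg, £597,708.70):
Base rate for 1356.50 is 26%.
Origin Eriune qualifies under the Fenon–Eriune agreement and 1356.50 is covered: preferential rate 20% applies instead.
Duty = £597,708.70 × 20% = £119,541.74.
Total = £173,579.96 + £7,555.23 + £119,541.74 = £300,676.93.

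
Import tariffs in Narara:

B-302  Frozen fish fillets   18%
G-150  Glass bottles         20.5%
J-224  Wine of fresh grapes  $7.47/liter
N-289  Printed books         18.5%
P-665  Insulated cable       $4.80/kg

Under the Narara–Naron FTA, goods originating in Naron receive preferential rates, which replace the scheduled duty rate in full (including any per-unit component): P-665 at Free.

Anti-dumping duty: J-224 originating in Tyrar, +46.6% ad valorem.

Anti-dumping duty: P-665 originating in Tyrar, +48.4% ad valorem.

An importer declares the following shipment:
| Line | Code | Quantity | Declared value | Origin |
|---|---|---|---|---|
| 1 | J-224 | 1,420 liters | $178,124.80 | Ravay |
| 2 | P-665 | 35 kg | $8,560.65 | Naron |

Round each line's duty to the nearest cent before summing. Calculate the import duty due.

Line 1 (J-224, Ravay, 1,420 liters, $178,124.80):
Base rate for J-224 is $7.47/liter.
The additional-duty order on J-224 targets Tyrar, not Ravay; it does not apply.
Duty = 1,420 × $7.47 = $10,607.40.
Line 2 (P-665, Naron, 35 kg, $8,560.65):
Base rate for P-665 is $4.80/kg.
Origin Naron qualifies under the Narara–Naron agreement and P-665 is covered: preferential rate Free applies instead.
The additional-duty order on P-665 targets Tyrar, not Naron; it does not apply.
Duty = $8,560.65 × 0% = $0.00.
Total = $10,607.40 + $0.00 = $10,607.40.

$10,607.40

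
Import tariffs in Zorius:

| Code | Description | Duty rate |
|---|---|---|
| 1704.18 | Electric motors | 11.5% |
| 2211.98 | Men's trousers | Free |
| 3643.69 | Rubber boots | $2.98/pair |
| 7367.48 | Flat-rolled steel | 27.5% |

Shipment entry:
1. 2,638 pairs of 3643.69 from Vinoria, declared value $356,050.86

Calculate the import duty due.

$7,861.24

Line 1 (3643.69, Vinoria, 2,638 pairs, $356,050.86):
Base rate for 3643.69 is $2.98/pair.
Duty = 2,638 × $2.98 = $7,861.24.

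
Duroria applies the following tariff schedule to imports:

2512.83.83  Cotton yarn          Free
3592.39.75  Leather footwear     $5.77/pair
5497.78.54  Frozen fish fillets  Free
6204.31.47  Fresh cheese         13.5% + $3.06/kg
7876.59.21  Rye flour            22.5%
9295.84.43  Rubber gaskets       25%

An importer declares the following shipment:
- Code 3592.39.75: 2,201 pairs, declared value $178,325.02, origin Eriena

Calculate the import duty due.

$12,699.77

Line 1 (3592.39.75, Eriena, 2,201 pairs, $178,325.02):
Base rate for 3592.39.75 is $5.77/pair.
Duty = 2,201 × $5.77 = $12,699.77.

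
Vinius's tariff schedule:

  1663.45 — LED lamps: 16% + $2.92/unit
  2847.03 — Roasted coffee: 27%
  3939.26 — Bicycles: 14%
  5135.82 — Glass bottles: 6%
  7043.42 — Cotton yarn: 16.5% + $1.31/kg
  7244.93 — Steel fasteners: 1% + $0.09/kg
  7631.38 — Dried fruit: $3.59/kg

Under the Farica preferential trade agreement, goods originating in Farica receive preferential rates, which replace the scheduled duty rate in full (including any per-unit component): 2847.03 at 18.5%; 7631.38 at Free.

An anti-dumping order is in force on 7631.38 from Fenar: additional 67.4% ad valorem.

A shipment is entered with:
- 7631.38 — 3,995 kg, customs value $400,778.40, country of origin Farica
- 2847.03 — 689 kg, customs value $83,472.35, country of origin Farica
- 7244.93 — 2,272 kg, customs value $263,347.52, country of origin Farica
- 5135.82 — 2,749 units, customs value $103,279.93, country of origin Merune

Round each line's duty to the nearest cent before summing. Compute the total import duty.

$24,477.14

Line 1 (7631.38, Farica, 3,995 kg, $400,778.40):
Base rate for 7631.38 is $3.59/kg.
Origin Farica qualifies under the Vinius–Farica agreement and 7631.38 is covered: preferential rate Free applies instead.
The additional-duty order on 7631.38 targets Fenar, not Farica; it does not apply.
Duty = $400,778.40 × 0% = $0.00.
Line 2 (2847.03, Farica, 689 kg, $83,472.35):
Base rate for 2847.03 is 27%.
Origin Farica qualifies under the Vinius–Farica agreement and 2847.03 is covered: preferential rate 18.5% applies instead.
Duty = $83,472.35 × 18.5% = $15,442.38.
Line 3 (7244.93, Farica, 2,272 kg, $263,347.52):
Base rate for 7244.93 is 1% + $0.09/kg.
Origin Farica is the FTA partner but 7244.93 is not on the preference list; base rate stands.
Duty = $263,347.52 × 1% + 2,272 × $0.09 = $2,837.96.
Line 4 (5135.82, Merune, 2,749 units, $103,279.93):
Base rate for 5135.82 is 6%.
Duty = $103,279.93 × 6% = $6,196.80.
Total = $0.00 + $15,442.38 + $2,837.96 + $6,196.80 = $24,477.14.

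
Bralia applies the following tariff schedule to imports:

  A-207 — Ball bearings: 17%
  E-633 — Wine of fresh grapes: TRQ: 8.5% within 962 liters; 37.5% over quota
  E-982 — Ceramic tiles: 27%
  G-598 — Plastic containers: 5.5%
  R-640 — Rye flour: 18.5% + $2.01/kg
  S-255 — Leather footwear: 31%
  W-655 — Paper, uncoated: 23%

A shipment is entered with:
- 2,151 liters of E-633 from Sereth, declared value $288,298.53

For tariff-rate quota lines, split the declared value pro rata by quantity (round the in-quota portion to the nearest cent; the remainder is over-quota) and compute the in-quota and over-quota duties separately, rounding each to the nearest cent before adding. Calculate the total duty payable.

$70,720.26

Line 1 (E-633, Sereth, 2,151 liters, $288,298.53):
Code E-633 is under a tariff-rate quota (threshold 962 liters). In-quota: 962 liters at 8.5%; over-quota: 1,189 liters at 37.5%.
Pro-rata value split: in-quota = $288,298.53 × 962/2,151 = $128,936.86; over-quota = $288,298.53 − $128,936.86 = $159,361.67.
In-quota duty = $128,936.86 × 8.5% = $10,959.63. Over-quota duty = $159,361.67 × 37.5% = $59,760.63.
Line duty = $10,959.63 + $59,760.63 = $70,720.26.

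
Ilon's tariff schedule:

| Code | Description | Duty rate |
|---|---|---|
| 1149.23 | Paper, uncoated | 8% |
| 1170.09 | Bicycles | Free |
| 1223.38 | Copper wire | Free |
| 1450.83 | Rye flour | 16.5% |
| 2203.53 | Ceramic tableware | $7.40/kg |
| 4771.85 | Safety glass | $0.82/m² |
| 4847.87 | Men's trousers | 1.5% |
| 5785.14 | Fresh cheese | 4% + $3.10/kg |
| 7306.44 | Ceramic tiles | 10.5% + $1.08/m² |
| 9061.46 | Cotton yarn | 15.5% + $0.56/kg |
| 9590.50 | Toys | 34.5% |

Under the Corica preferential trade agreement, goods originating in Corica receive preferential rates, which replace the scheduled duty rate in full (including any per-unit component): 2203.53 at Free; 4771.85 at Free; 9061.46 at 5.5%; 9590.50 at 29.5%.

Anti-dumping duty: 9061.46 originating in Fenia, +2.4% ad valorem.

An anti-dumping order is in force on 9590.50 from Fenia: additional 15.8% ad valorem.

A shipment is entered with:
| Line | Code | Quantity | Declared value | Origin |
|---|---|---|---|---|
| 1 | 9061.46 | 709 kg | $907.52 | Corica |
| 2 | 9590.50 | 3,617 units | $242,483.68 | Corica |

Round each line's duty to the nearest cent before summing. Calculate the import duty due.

Line 1 (9061.46, Corica, 709 kg, $907.52):
Base rate for 9061.46 is 15.5% + $0.56/kg.
Origin Corica qualifies under the Ilon–Corica agreement and 9061.46 is covered: preferential rate 5.5% applies instead.
The additional-duty order on 9061.46 targets Fenia, not Corica; it does not apply.
Duty = $907.52 × 5.5% = $49.91.
Line 2 (9590.50, Corica, 3,617 units, $242,483.68):
Base rate for 9590.50 is 34.5%.
Origin Corica qualifies under the Ilon–Corica agreement and 9590.50 is covered: preferential rate 29.5% applies instead.
The additional-duty order on 9590.50 targets Fenia, not Corica; it does not apply.
Duty = $242,483.68 × 29.5% = $71,532.69.
Total = $49.91 + $71,532.69 = $71,582.60.

$71,582.60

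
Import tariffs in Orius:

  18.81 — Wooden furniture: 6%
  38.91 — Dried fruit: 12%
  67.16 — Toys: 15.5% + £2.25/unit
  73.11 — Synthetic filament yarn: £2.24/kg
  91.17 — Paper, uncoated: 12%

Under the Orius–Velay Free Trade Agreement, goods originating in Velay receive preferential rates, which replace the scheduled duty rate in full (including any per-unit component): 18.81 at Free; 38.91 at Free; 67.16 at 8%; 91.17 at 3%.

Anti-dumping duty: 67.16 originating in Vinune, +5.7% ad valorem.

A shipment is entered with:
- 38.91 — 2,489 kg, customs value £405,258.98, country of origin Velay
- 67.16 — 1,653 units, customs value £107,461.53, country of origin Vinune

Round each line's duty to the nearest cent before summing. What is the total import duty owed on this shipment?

£26,501.09

Line 1 (38.91, Velay, 2,489 kg, £405,258.98):
Base rate for 38.91 is 12%.
Origin Velay qualifies under the Orius–Velay agreement and 38.91 is covered: preferential rate Free applies instead.
Duty = £405,258.98 × 0% = £0.00.
Line 2 (67.16, Vinune, 1,653 units, £107,461.53):
Base rate for 67.16 is 15.5% + £2.25/unit.
67.16 has an FTA preferential rate, but origin Vinune is not Velay; base rate stands.
Additional duty on 67.16 from Vinune: +5.7%. Applied ad valorem rate: 15.5% + 5.7% = 21.2%.
Duty = £107,461.53 × 21.2% + 1,653 × £2.25 = £26,501.09.
Total = £0.00 + £26,501.09 = £26,501.09.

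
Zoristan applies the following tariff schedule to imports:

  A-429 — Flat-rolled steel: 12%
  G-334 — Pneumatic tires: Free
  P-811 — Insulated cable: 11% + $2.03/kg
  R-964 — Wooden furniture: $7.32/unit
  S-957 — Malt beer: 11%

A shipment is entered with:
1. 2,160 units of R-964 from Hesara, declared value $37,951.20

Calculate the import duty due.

$15,811.20

Line 1 (R-964, Hesara, 2,160 units, $37,951.20):
Base rate for R-964 is $7.32/unit.
Duty = 2,160 × $7.32 = $15,811.20.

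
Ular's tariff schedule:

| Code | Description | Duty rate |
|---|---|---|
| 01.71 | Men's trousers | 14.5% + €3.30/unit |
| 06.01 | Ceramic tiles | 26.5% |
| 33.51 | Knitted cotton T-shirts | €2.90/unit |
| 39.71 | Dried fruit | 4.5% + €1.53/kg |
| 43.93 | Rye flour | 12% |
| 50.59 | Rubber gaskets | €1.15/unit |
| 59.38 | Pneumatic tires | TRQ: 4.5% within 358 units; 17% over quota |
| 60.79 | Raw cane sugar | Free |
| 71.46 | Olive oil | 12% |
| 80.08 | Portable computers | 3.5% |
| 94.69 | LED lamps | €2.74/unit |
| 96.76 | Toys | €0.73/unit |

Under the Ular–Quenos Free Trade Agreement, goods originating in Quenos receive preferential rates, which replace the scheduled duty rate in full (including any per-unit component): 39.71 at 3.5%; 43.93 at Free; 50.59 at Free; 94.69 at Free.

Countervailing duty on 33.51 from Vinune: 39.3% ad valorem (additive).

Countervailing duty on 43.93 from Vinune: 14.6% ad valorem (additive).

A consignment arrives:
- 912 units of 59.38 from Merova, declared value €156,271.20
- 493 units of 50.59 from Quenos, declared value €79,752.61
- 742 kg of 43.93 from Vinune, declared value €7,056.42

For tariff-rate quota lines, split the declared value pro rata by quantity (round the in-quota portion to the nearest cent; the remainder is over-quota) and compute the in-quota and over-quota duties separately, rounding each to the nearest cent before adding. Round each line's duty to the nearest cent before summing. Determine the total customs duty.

€20,775.20

Line 1 (59.38, Merova, 912 units, €156,271.20):
Code 59.38 is under a tariff-rate quota (threshold 358 units). In-quota: 358 units at 4.5%; over-quota: 554 units at 17%.
Pro-rata value split: in-quota = €156,271.20 × 358/912 = €61,343.30; over-quota = €156,271.20 − €61,343.30 = €94,927.90.
In-quota duty = €61,343.30 × 4.5% = €2,760.45. Over-quota duty = €94,927.90 × 17% = €16,137.74.
Line duty = €2,760.45 + €16,137.74 = €18,898.19.
Line 2 (50.59, Quenos, 493 units, €79,752.61):
Base rate for 50.59 is €1.15/unit.
Origin Quenos qualifies under the Ular–Quenos agreement and 50.59 is covered: preferential rate Free applies instead.
Duty = €79,752.61 × 0% = €0.00.
Line 3 (43.93, Vinune, 742 kg, €7,056.42):
Base rate for 43.93 is 12%.
43.93 has an FTA preferential rate, but origin Vinune is not Quenos; base rate stands.
Additional duty on 43.93 from Vinune: +14.6%. Applied ad valorem rate: 12% + 14.6% = 26.6%.
Duty = €7,056.42 × 26.6% = €1,877.01.
Total = €18,898.19 + €0.00 + €1,877.01 = €20,775.20.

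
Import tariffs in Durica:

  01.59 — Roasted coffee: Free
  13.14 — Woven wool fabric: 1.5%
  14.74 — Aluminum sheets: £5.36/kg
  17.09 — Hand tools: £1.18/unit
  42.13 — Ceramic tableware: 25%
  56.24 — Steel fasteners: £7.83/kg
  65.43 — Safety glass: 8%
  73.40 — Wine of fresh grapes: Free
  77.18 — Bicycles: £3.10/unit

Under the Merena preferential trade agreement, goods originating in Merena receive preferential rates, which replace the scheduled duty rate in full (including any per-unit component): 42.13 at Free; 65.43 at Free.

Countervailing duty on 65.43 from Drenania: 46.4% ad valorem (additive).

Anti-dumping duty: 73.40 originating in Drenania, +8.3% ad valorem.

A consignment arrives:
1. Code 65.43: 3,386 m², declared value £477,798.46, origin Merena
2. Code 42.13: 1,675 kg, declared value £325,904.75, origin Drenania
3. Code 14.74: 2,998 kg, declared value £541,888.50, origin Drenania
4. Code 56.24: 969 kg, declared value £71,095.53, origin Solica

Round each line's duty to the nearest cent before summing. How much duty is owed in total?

£105,132.74

Line 1 (65.43, Merena, 3,386 m², £477,798.46):
Base rate for 65.43 is 8%.
Origin Merena qualifies under the Durica–Merena agreement and 65.43 is covered: preferential rate Free applies instead.
The additional-duty order on 65.43 targets Drenania, not Merena; it does not apply.
Duty = £477,798.46 × 0% = £0.00.
Line 2 (42.13, Drenania, 1,675 kg, £325,904.75):
Base rate for 42.13 is 25%.
42.13 has an FTA preferential rate, but origin Drenania is not Merena; base rate stands.
Duty = £325,904.75 × 25% = £81,476.19.
Line 3 (14.74, Drenania, 2,998 kg, £541,888.50):
Base rate for 14.74 is £5.36/kg.
Duty = 2,998 × £5.36 = £16,069.28.
Line 4 (56.24, Solica, 969 kg, £71,095.53):
Base rate for 56.24 is £7.83/kg.
Duty = 969 × £7.83 = £7,587.27.
Total = £0.00 + £81,476.19 + £16,069.28 + £7,587.27 = £105,132.74.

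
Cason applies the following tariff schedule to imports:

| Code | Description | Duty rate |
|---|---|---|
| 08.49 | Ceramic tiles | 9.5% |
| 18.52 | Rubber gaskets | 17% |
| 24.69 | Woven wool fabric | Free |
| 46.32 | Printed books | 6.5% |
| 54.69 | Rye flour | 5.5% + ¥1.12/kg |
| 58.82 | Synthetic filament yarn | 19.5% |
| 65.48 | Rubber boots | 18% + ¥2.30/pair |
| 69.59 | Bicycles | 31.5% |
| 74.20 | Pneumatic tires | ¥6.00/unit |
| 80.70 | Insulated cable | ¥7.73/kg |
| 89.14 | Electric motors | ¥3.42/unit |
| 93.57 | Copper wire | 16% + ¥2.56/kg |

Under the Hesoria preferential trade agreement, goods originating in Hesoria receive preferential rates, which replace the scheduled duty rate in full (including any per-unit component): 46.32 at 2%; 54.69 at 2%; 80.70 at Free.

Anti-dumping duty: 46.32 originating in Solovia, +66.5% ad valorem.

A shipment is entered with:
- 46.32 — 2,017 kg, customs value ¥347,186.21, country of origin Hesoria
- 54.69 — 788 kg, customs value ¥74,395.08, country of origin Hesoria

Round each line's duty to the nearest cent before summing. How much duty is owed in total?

Line 1 (46.32, Hesoria, 2,017 kg, ¥347,186.21):
Base rate for 46.32 is 6.5%.
Origin Hesoria qualifies under the Cason–Hesoria agreement and 46.32 is covered: preferential rate 2% applies instead.
The additional-duty order on 46.32 targets Solovia, not Hesoria; it does not apply.
Duty = ¥347,186.21 × 2% = ¥6,943.72.
Line 2 (54.69, Hesoria, 788 kg, ¥74,395.08):
Base rate for 54.69 is 5.5% + ¥1.12/kg.
Origin Hesoria qualifies under the Cason–Hesoria agreement and 54.69 is covered: preferential rate 2% applies instead.
Duty = ¥74,395.08 × 2% = ¥1,487.90.
Total = ¥6,943.72 + ¥1,487.90 = ¥8,431.62.

¥8,431.62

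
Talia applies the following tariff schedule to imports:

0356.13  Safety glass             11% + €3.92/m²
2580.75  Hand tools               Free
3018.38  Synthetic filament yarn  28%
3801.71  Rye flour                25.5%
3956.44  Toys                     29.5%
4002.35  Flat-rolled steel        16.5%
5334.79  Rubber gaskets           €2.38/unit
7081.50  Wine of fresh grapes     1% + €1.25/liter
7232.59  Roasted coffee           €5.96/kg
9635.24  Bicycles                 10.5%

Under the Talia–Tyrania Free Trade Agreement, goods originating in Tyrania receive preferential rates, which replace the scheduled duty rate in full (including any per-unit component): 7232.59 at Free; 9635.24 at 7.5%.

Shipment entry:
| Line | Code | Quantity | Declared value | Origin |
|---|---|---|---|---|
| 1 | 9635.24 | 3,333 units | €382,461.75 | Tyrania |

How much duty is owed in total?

Line 1 (9635.24, Tyrania, 3,333 units, €382,461.75):
Base rate for 9635.24 is 10.5%.
Origin Tyrania qualifies under the Talia–Tyrania agreement and 9635.24 is covered: preferential rate 7.5% applies instead.
Duty = €382,461.75 × 7.5% = €28,684.63.

€28,684.63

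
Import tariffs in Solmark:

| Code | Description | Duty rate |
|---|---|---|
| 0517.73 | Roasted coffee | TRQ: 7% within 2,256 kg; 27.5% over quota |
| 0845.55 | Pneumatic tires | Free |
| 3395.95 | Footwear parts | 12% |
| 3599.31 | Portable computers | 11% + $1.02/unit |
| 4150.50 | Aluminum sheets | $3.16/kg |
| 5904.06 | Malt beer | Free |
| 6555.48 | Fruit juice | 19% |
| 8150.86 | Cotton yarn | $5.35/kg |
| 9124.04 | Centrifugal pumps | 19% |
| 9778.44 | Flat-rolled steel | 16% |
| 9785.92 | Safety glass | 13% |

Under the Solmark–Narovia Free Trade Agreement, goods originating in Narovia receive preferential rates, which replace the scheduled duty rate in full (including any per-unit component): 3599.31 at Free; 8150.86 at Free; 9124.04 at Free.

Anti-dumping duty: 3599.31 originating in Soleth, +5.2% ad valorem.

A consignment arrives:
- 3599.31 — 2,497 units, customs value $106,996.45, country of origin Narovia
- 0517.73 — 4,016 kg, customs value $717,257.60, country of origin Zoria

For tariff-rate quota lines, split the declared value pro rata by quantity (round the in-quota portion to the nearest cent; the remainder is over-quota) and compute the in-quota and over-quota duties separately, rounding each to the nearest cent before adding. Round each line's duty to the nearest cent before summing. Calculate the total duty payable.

Line 1 (3599.31, Narovia, 2,497 units, $106,996.45):
Base rate for 3599.31 is 11% + $1.02/unit.
Origin Narovia qualifies under the Solmark–Narovia agreement and 3599.31 is covered: preferential rate Free applies instead.
The additional-duty order on 3599.31 targets Soleth, not Narovia; it does not apply.
Duty = $106,996.45 × 0% = $0.00.
Line 2 (0517.73, Zoria, 4,016 kg, $717,257.60):
Code 0517.73 is under a tariff-rate quota (threshold 2,256 kg). In-quota: 2,256 kg at 7%; over-quota: 1,760 kg at 27.5%.
Pro-rata value split: in-quota = $717,257.60 × 2,256/4,016 = $402,921.60; over-quota = $717,257.60 − $402,921.60 = $314,336.00.
In-quota duty = $402,921.60 × 7% = $28,204.51. Over-quota duty = $314,336.00 × 27.5% = $86,442.40.
Line duty = $28,204.51 + $86,442.40 = $114,646.91.
Total = $0.00 + $114,646.91 = $114,646.91.

$114,646.91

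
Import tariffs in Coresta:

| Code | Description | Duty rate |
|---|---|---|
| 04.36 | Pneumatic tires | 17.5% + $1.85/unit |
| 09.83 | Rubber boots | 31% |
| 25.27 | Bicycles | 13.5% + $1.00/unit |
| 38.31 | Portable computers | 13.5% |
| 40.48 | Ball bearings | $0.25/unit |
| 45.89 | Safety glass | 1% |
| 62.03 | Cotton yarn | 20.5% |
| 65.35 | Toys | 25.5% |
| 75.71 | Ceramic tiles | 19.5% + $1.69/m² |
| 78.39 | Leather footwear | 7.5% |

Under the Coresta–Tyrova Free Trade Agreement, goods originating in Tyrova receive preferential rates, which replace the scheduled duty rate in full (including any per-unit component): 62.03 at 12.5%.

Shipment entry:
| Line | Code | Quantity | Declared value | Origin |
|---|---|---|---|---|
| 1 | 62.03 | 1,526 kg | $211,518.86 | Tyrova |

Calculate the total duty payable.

Line 1 (62.03, Tyrova, 1,526 kg, $211,518.86):
Base rate for 62.03 is 20.5%.
Origin Tyrova qualifies under the Coresta–Tyrova agreement and 62.03 is covered: preferential rate 12.5% applies instead.
Duty = $211,518.86 × 12.5% = $26,439.86.

$26,439.86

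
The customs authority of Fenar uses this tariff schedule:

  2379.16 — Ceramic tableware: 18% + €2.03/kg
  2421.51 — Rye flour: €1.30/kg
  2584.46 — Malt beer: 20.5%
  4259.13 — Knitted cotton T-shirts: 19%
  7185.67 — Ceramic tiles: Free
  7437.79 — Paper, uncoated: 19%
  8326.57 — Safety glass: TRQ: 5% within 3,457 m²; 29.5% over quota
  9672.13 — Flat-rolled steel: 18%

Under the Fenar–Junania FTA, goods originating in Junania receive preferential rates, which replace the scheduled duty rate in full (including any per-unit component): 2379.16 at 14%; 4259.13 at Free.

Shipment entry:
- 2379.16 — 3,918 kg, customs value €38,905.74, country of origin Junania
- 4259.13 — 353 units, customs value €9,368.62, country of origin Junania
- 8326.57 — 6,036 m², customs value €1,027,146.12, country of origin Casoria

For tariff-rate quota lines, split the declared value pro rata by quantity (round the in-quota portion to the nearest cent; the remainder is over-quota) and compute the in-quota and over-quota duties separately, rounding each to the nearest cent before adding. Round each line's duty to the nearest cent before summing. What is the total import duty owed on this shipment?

€164,326.87

Line 1 (2379.16, Junania, 3,918 kg, €38,905.74):
Base rate for 2379.16 is 18% + €2.03/kg.
Origin Junania qualifies under the Fenar–Junania agreement and 2379.16 is covered: preferential rate 14% applies instead.
Duty = €38,905.74 × 14% = €5,446.80.
Line 2 (4259.13, Junania, 353 units, €9,368.62):
Base rate for 4259.13 is 19%.
Origin Junania qualifies under the Fenar–Junania agreement and 4259.13 is covered: preferential rate Free applies instead.
Duty = €9,368.62 × 0% = €0.00.
Line 3 (8326.57, Casoria, 6,036 m², €1,027,146.12):
Code 8326.57 is under a tariff-rate quota (threshold 3,457 m²). In-quota: 3,457 m² at 5%; over-quota: 2,579 m² at 29.5%.
Pro-rata value split: in-quota = €1,027,146.12 × 3,457/6,036 = €588,277.69; over-quota = €1,027,146.12 − €588,277.69 = €438,868.43.
In-quota duty = €588,277.69 × 5% = €29,413.88. Over-quota duty = €438,868.43 × 29.5% = €129,466.19.
Line duty = €29,413.88 + €129,466.19 = €158,880.07.
Total = €5,446.80 + €0.00 + €158,880.07 = €164,326.87.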